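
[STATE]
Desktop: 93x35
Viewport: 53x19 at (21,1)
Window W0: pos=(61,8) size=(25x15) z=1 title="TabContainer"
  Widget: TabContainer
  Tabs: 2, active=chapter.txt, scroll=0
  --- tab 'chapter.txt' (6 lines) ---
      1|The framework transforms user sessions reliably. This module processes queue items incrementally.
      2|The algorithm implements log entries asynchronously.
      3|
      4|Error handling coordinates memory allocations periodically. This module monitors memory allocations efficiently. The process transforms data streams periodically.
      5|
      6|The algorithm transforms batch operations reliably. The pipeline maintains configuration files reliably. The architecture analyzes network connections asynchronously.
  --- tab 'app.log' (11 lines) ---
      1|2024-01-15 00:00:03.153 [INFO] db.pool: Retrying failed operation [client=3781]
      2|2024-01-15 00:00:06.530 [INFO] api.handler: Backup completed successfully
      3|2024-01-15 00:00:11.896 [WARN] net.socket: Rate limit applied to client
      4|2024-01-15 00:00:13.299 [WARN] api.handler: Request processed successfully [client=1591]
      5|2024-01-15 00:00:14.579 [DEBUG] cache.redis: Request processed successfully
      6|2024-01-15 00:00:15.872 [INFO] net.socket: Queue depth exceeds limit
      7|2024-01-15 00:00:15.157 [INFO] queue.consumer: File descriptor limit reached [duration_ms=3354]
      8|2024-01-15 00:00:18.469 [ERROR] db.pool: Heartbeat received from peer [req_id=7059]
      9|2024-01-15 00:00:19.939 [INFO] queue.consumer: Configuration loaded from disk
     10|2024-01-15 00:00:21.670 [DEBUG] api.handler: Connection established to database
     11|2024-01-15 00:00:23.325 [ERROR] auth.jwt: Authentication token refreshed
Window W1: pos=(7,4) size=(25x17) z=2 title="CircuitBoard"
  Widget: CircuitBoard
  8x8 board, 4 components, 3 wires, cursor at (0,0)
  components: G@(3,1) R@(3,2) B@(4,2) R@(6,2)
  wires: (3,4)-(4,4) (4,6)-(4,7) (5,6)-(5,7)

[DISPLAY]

                                                     
                                                     
                                                     
━━━━━━━━━━┓                                          
          ┃                                          
──────────┨                                          
5 6 7     ┃                                          
          ┃                             ┏━━━━━━━━━━━━
          ┃                             ┃ TabContaine
          ┃                             ┠────────────
          ┃                             ┃[chapter.txt
          ┃                             ┃────────────
          ┃                             ┃The framewor
       ·  ┃                             ┃The algorith
       │  ┃                             ┃            
       ·  ┃                             ┃Error handli
          ┃                             ┃            
          ┃                             ┃The algorith
          ┃                             ┃            


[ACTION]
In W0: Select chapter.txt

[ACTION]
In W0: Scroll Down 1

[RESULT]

                                                     
                                                     
                                                     
━━━━━━━━━━┓                                          
          ┃                                          
──────────┨                                          
5 6 7     ┃                                          
          ┃                             ┏━━━━━━━━━━━━
          ┃                             ┃ TabContaine
          ┃                             ┠────────────
          ┃                             ┃[chapter.txt
          ┃                             ┃────────────
          ┃                             ┃The algorith
       ·  ┃                             ┃            
       │  ┃                             ┃Error handli
       ·  ┃                             ┃            
          ┃                             ┃The algorith
          ┃                             ┃            
          ┃                             ┃            


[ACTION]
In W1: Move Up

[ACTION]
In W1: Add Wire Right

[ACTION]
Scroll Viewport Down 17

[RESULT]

       ·  ┃                             ┃            
          ┃                             ┃The algorith
          ┃                             ┃            
          ┃                             ┃            
━━━━━━━━━━┛                             ┃            
                                        ┃            
                                        ┗━━━━━━━━━━━━
                                                     
                                                     
                                                     
                                                     
                                                     
                                                     
                                                     
                                                     
                                                     
                                                     
                                                     
                                                     


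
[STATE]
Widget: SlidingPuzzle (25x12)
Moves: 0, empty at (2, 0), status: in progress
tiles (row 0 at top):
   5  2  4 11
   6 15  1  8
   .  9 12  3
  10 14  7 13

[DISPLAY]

┌────┬────┬────┬────┐    
│  5 │  2 │  4 │ 11 │    
├────┼────┼────┼────┤    
│  6 │ 15 │  1 │  8 │    
├────┼────┼────┼────┤    
│    │  9 │ 12 │  3 │    
├────┼────┼────┼────┤    
│ 10 │ 14 │  7 │ 13 │    
└────┴────┴────┴────┘    
Moves: 0                 
                         
                         


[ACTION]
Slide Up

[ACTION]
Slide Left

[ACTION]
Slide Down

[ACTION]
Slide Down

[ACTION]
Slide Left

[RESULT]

┌────┬────┬────┬────┐    
│  5 │  2 │  4 │ 11 │    
├────┼────┼────┼────┤    
│  6 │  1 │    │  8 │    
├────┼────┼────┼────┤    
│ 10 │ 15 │ 12 │  3 │    
├────┼────┼────┼────┤    
│ 14 │  9 │  7 │ 13 │    
└────┴────┴────┴────┘    
Moves: 5                 
                         
                         


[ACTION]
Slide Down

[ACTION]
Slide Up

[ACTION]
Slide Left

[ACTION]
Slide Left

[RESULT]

┌────┬────┬────┬────┐    
│  5 │  2 │  4 │ 11 │    
├────┼────┼────┼────┤    
│  6 │  1 │  8 │    │    
├────┼────┼────┼────┤    
│ 10 │ 15 │ 12 │  3 │    
├────┼────┼────┼────┤    
│ 14 │  9 │  7 │ 13 │    
└────┴────┴────┴────┘    
Moves: 8                 
                         
                         


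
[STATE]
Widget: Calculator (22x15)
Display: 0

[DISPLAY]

                     0
┌───┬───┬───┬───┐     
│ 7 │ 8 │ 9 │ ÷ │     
├───┼───┼───┼───┤     
│ 4 │ 5 │ 6 │ × │     
├───┼───┼───┼───┤     
│ 1 │ 2 │ 3 │ - │     
├───┼───┼───┼───┤     
│ 0 │ . │ = │ + │     
├───┼───┼───┼───┤     
│ C │ MC│ MR│ M+│     
└───┴───┴───┴───┘     
                      
                      
                      


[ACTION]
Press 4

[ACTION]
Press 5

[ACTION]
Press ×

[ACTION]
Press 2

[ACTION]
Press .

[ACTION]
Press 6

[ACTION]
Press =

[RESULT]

                   117
┌───┬───┬───┬───┐     
│ 7 │ 8 │ 9 │ ÷ │     
├───┼───┼───┼───┤     
│ 4 │ 5 │ 6 │ × │     
├───┼───┼───┼───┤     
│ 1 │ 2 │ 3 │ - │     
├───┼───┼───┼───┤     
│ 0 │ . │ = │ + │     
├───┼───┼───┼───┤     
│ C │ MC│ MR│ M+│     
└───┴───┴───┴───┘     
                      
                      
                      


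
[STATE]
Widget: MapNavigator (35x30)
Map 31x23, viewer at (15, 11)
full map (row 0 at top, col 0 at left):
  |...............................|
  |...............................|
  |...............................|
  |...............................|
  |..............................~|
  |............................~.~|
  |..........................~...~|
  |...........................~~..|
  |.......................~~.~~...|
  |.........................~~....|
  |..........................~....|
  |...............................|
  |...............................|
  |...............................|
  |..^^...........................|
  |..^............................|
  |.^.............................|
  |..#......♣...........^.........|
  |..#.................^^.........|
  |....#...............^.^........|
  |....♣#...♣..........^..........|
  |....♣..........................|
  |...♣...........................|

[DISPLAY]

                                   
                                   
                                   
                                   
  ...............................  
  ...............................  
  ...............................  
  ...............................  
  ..............................~  
  ............................~.~  
  ..........................~...~  
  ...........................~~..  
  .......................~~.~~...  
  .........................~~....  
  ..........................~....  
  ...............@...............  
  ...............................  
  ...............................  
  ..^^...........................  
  ..^............................  
  .^.............................  
  ..#......♣...........^.........  
  ..#.................^^.........  
  ....#...............^.^........  
  ....♣#...♣..........^..........  
  ....♣..........................  
  ...♣...........................  
                                   
                                   
                                   


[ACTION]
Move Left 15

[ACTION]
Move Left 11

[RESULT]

                                   
                                   
                                   
                                   
                 ..................
                 ..................
                 ..................
                 ..................
                 ..................
                 ..................
                 ..................
                 ..................
                 ..................
                 ..................
                 ..................
                 @.................
                 ..................
                 ..................
                 ..^^..............
                 ..^...............
                 .^................
                 ..#......♣........
                 ..#...............
                 ....#.............
                 ....♣#...♣........
                 ....♣.............
                 ...♣..............
                                   
                                   
                                   


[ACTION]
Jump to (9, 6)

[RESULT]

                                   
                                   
                                   
                                   
                                   
                                   
                                   
                                   
                                   
        ...........................
        ...........................
        ...........................
        ...........................
        ...........................
        ...........................
        .........@................~
        ...........................
        .......................~~.~
        .........................~~
        ..........................~
        ...........................
        ...........................
        ...........................
        ..^^.......................
        ..^........................
        .^.........................
        ..#......♣...........^.....
        ..#.................^^.....
        ....#...............^.^....
        ....♣#...♣..........^......


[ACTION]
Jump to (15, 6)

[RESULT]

                                   
                                   
                                   
                                   
                                   
                                   
                                   
                                   
                                   
  ...............................  
  ...............................  
  ...............................  
  ...............................  
  ..............................~  
  ............................~.~  
  ...............@..........~...~  
  ...........................~~..  
  .......................~~.~~...  
  .........................~~....  
  ..........................~....  
  ...............................  
  ...............................  
  ...............................  
  ..^^...........................  
  ..^............................  
  .^.............................  
  ..#......♣...........^.........  
  ..#.................^^.........  
  ....#...............^.^........  
  ....♣#...♣..........^..........  


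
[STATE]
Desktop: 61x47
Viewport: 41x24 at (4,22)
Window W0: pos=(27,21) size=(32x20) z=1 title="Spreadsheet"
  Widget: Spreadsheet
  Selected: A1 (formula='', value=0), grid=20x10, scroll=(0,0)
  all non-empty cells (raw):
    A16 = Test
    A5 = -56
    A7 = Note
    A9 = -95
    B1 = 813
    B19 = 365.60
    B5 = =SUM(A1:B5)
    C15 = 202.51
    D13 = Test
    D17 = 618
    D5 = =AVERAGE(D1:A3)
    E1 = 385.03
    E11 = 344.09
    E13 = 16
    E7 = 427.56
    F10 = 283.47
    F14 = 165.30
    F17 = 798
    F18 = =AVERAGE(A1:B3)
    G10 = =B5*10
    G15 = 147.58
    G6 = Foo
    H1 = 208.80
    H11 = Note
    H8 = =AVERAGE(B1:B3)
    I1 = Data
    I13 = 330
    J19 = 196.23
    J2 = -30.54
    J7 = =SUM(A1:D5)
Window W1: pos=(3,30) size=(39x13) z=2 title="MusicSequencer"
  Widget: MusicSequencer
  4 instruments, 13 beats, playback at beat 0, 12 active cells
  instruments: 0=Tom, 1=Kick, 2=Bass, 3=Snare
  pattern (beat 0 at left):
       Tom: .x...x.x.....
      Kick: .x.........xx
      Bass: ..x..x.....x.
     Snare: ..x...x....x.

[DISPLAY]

                       ┃ Spreadsheet     
                       ┠─────────────────
                       ┃A1:              
                       ┃       A       B 
                       ┃-----------------
                       ┃  1      [0]     
                       ┃  2        0     
                       ┃  3        0     
━━━━━━━━━━━━━━━━━━━━━━━━━━━━━━━━━━━━━┓   
 MusicSequencer                      ┃IRC
─────────────────────────────────────┨   
      ▼123456789012                  ┃   
   Tom·█···█·█·····                  ┃   
  Kick·█·········██                  ┃   
  Bass··█··█·····█·                  ┃   
 Snare··█···█····█·                  ┃   
                                     ┃   
                                     ┃   
                                     ┃━━━
                                     ┃   
━━━━━━━━━━━━━━━━━━━━━━━━━━━━━━━━━━━━━┛   
                                         
                                         
                                         


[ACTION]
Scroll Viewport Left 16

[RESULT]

                           ┃ Spreadsheet 
                           ┠─────────────
                           ┃A1:          
                           ┃       A     
                           ┃-------------
                           ┃  1      [0] 
                           ┃  2        0 
                           ┃  3        0 
   ┏━━━━━━━━━━━━━━━━━━━━━━━━━━━━━━━━━━━━━
   ┃ MusicSequencer                      
   ┠─────────────────────────────────────
   ┃      ▼123456789012                  
   ┃   Tom·█···█·█·····                  
   ┃  Kick·█·········██                  
   ┃  Bass··█··█·····█·                  
   ┃ Snare··█···█····█·                  
   ┃                                     
   ┃                                     
   ┃                                     
   ┃                                     
   ┗━━━━━━━━━━━━━━━━━━━━━━━━━━━━━━━━━━━━━
                                         
                                         
                                         


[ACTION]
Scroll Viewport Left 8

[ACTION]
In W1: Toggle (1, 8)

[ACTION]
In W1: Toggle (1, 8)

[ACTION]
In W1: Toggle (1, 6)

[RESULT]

                           ┃ Spreadsheet 
                           ┠─────────────
                           ┃A1:          
                           ┃       A     
                           ┃-------------
                           ┃  1      [0] 
                           ┃  2        0 
                           ┃  3        0 
   ┏━━━━━━━━━━━━━━━━━━━━━━━━━━━━━━━━━━━━━
   ┃ MusicSequencer                      
   ┠─────────────────────────────────────
   ┃      ▼123456789012                  
   ┃   Tom·█···█·█·····                  
   ┃  Kick·█····█····██                  
   ┃  Bass··█··█·····█·                  
   ┃ Snare··█···█····█·                  
   ┃                                     
   ┃                                     
   ┃                                     
   ┃                                     
   ┗━━━━━━━━━━━━━━━━━━━━━━━━━━━━━━━━━━━━━
                                         
                                         
                                         


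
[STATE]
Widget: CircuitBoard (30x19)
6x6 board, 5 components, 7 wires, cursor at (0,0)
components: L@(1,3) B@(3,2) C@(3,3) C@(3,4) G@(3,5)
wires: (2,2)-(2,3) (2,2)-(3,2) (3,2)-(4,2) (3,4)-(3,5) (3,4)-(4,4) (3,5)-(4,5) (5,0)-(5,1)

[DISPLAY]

   0 1 2 3 4 5                
0  [.]                        
                              
1               L             
                              
2           · ─ ·             
            │                 
3           B   C   C ─ G     
            │       │   │     
4           ·       ·   ·     
                              
5   · ─ ·                     
Cursor: (0,0)                 
                              
                              
                              
                              
                              
                              


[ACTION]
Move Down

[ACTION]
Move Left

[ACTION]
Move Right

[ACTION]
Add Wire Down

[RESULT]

   0 1 2 3 4 5                
0                             
                              
1      [.]      L             
        │                     
2       ·   · ─ ·             
            │                 
3           B   C   C ─ G     
            │       │   │     
4           ·       ·   ·     
                              
5   · ─ ·                     
Cursor: (1,1)                 
                              
                              
                              
                              
                              
                              


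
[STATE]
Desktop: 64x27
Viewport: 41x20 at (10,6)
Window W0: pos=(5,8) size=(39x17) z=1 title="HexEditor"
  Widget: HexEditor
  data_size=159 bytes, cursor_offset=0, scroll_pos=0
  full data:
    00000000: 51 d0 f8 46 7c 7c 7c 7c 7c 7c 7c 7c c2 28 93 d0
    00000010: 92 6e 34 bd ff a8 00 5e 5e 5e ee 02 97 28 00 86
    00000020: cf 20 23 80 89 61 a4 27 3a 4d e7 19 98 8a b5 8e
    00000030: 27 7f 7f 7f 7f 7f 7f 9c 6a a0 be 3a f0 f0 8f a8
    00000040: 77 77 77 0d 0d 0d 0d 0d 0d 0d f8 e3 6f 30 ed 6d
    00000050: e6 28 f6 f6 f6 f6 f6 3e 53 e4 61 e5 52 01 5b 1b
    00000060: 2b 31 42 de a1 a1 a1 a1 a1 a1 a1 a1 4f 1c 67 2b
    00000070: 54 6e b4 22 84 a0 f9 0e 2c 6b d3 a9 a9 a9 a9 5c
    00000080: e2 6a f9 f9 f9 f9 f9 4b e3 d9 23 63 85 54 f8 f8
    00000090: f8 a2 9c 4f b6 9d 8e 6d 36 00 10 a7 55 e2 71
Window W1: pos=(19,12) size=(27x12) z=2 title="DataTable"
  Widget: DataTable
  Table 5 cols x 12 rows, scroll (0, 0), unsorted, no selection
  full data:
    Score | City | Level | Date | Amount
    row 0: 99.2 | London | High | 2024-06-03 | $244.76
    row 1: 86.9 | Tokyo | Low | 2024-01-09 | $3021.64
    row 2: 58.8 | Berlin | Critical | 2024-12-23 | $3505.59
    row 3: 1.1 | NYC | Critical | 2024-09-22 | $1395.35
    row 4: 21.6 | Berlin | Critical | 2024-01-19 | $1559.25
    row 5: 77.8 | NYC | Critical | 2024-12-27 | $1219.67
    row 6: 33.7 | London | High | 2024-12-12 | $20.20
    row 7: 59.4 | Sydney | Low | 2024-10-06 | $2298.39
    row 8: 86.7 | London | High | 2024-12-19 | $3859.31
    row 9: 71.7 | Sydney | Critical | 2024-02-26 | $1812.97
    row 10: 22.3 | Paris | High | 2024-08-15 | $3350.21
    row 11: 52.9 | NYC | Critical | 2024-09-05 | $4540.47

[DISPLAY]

                                         
                                         
━━━━━━━━━━━━━━━━━━━━━━━━━━━━━━━━━┓       
Editor                           ┃       
─────────────────────────────────┨       
0000  51 d0 f8 46 7c 7c 7c 7c  7c┃       
0010  92 ┏━━━━━━━━━━━━━━━━━━━━━━━━━┓     
0020  cf ┃ DataTable               ┃     
0030  27 ┠─────────────────────────┨     
0040  77 ┃Score│City  │Level   │Dat┃     
0050  e6 ┃─────┼──────┼────────┼───┃     
0060  2b ┃99.2 │London│High    │202┃     
0070  54 ┃86.9 │Tokyo │Low     │202┃     
0080  e2 ┃58.8 │Berlin│Critical│202┃     
0090  f8 ┃1.1  │NYC   │Critical│202┃     
         ┃21.6 │Berlin│Critical│202┃     
         ┃77.8 │NYC   │Critical│202┃     
         ┗━━━━━━━━━━━━━━━━━━━━━━━━━┛     
━━━━━━━━━━━━━━━━━━━━━━━━━━━━━━━━━┛       
                                         


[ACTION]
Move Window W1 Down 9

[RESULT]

                                         
                                         
━━━━━━━━━━━━━━━━━━━━━━━━━━━━━━━━━┓       
Editor                           ┃       
─────────────────────────────────┨       
0000  51 d0 f8 46 7c 7c 7c 7c  7c┃       
0010  92 6e 34 bd ff a8 00 5e  5e┃       
0020  cf 20 23 80 89 61 a4 27  3a┃       
0030  27 7f 7f 7f 7f 7f 7f 9c  6a┃       
0040  77 ┏━━━━━━━━━━━━━━━━━━━━━━━━━┓     
0050  e6 ┃ DataTable               ┃     
0060  2b ┠─────────────────────────┨     
0070  54 ┃Score│City  │Level   │Dat┃     
0080  e2 ┃─────┼──────┼────────┼───┃     
0090  f8 ┃99.2 │London│High    │202┃     
         ┃86.9 │Tokyo │Low     │202┃     
         ┃58.8 │Berlin│Critical│202┃     
         ┃1.1  │NYC   │Critical│202┃     
━━━━━━━━━┃21.6 │Berlin│Critical│202┃     
         ┃77.8 │NYC   │Critical│202┃     


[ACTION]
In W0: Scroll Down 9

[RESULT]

                                         
                                         
━━━━━━━━━━━━━━━━━━━━━━━━━━━━━━━━━┓       
Editor                           ┃       
─────────────────────────────────┨       
0090  f8 a2 9c 4f b6 9d 8e 6d  36┃       
                                 ┃       
                                 ┃       
                                 ┃       
         ┏━━━━━━━━━━━━━━━━━━━━━━━━━┓     
         ┃ DataTable               ┃     
         ┠─────────────────────────┨     
         ┃Score│City  │Level   │Dat┃     
         ┃─────┼──────┼────────┼───┃     
         ┃99.2 │London│High    │202┃     
         ┃86.9 │Tokyo │Low     │202┃     
         ┃58.8 │Berlin│Critical│202┃     
         ┃1.1  │NYC   │Critical│202┃     
━━━━━━━━━┃21.6 │Berlin│Critical│202┃     
         ┃77.8 │NYC   │Critical│202┃     


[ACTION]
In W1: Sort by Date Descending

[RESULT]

                                         
                                         
━━━━━━━━━━━━━━━━━━━━━━━━━━━━━━━━━┓       
Editor                           ┃       
─────────────────────────────────┨       
0090  f8 a2 9c 4f b6 9d 8e 6d  36┃       
                                 ┃       
                                 ┃       
                                 ┃       
         ┏━━━━━━━━━━━━━━━━━━━━━━━━━┓     
         ┃ DataTable               ┃     
         ┠─────────────────────────┨     
         ┃Score│City  │Level   │Dat┃     
         ┃─────┼──────┼────────┼───┃     
         ┃77.8 │NYC   │Critical│202┃     
         ┃58.8 │Berlin│Critical│202┃     
         ┃86.7 │London│High    │202┃     
         ┃33.7 │London│High    │202┃     
━━━━━━━━━┃59.4 │Sydney│Low     │202┃     
         ┃1.1  │NYC   │Critical│202┃     


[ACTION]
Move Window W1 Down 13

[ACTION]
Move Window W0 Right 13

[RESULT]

                                         
                                         
        ┏━━━━━━━━━━━━━━━━━━━━━━━━━━━━━━━━
        ┃ HexEditor                      
        ┠────────────────────────────────
        ┃00000090  f8 a2 9c 4f b6 9d 8e 6
        ┃                                
        ┃                                
        ┃                                
        ┃┏━━━━━━━━━━━━━━━━━━━━━━━━━┓     
        ┃┃ DataTable               ┃     
        ┃┠─────────────────────────┨     
        ┃┃Score│City  │Level   │Dat┃     
        ┃┃─────┼──────┼────────┼───┃     
        ┃┃77.8 │NYC   │Critical│202┃     
        ┃┃58.8 │Berlin│Critical│202┃     
        ┃┃86.7 │London│High    │202┃     
        ┃┃33.7 │London│High    │202┃     
        ┗┃59.4 │Sydney│Low     │202┃━━━━━
         ┃1.1  │NYC   │Critical│202┃     


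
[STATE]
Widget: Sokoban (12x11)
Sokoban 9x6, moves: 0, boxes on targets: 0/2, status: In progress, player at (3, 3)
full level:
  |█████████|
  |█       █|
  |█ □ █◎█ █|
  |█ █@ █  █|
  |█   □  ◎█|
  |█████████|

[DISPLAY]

█████████   
█       █   
█ □ █◎█ █   
█ █@ █  █   
█   □  ◎█   
█████████   
Moves: 0  0/
            
            
            
            


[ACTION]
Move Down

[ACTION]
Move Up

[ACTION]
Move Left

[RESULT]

█████████   
█       █   
█ □ █◎█ █   
█ █@ █  █   
█   □  ◎█   
█████████   
Moves: 2  0/
            
            
            
            


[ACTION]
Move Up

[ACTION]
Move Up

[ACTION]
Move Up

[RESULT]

█████████   
█  @    █   
█ □ █◎█ █   
█ █  █  █   
█   □  ◎█   
█████████   
Moves: 4  0/
            
            
            
            


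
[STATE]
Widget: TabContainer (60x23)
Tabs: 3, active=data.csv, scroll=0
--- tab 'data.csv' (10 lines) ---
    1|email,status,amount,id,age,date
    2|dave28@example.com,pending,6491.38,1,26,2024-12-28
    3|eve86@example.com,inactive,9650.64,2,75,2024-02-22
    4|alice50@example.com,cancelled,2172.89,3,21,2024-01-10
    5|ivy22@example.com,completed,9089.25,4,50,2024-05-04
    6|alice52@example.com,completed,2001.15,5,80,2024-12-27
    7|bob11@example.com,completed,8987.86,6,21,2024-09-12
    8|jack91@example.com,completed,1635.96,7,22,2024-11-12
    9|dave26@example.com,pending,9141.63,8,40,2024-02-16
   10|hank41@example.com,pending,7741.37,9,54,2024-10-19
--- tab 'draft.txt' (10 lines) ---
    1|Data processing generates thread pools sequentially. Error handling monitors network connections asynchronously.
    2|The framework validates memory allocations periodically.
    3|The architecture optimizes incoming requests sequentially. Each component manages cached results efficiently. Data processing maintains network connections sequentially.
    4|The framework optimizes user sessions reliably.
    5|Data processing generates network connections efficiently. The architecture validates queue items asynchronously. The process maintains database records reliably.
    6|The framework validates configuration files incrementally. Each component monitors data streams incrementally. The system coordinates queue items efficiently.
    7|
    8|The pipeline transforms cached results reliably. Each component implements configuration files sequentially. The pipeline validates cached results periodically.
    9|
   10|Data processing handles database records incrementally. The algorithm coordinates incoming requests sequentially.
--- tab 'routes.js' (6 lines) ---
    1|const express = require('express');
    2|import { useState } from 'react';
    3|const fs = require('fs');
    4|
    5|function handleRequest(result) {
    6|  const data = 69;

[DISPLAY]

[data.csv]│ draft.txt │ routes.js                           
────────────────────────────────────────────────────────────
email,status,amount,id,age,date                             
dave28@example.com,pending,6491.38,1,26,2024-12-28          
eve86@example.com,inactive,9650.64,2,75,2024-02-22          
alice50@example.com,cancelled,2172.89,3,21,2024-01-10       
ivy22@example.com,completed,9089.25,4,50,2024-05-04         
alice52@example.com,completed,2001.15,5,80,2024-12-27       
bob11@example.com,completed,8987.86,6,21,2024-09-12         
jack91@example.com,completed,1635.96,7,22,2024-11-12        
dave26@example.com,pending,9141.63,8,40,2024-02-16          
hank41@example.com,pending,7741.37,9,54,2024-10-19          
                                                            
                                                            
                                                            
                                                            
                                                            
                                                            
                                                            
                                                            
                                                            
                                                            
                                                            


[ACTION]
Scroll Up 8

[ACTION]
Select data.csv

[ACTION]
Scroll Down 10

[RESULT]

[data.csv]│ draft.txt │ routes.js                           
────────────────────────────────────────────────────────────
hank41@example.com,pending,7741.37,9,54,2024-10-19          
                                                            
                                                            
                                                            
                                                            
                                                            
                                                            
                                                            
                                                            
                                                            
                                                            
                                                            
                                                            
                                                            
                                                            
                                                            
                                                            
                                                            
                                                            
                                                            
                                                            


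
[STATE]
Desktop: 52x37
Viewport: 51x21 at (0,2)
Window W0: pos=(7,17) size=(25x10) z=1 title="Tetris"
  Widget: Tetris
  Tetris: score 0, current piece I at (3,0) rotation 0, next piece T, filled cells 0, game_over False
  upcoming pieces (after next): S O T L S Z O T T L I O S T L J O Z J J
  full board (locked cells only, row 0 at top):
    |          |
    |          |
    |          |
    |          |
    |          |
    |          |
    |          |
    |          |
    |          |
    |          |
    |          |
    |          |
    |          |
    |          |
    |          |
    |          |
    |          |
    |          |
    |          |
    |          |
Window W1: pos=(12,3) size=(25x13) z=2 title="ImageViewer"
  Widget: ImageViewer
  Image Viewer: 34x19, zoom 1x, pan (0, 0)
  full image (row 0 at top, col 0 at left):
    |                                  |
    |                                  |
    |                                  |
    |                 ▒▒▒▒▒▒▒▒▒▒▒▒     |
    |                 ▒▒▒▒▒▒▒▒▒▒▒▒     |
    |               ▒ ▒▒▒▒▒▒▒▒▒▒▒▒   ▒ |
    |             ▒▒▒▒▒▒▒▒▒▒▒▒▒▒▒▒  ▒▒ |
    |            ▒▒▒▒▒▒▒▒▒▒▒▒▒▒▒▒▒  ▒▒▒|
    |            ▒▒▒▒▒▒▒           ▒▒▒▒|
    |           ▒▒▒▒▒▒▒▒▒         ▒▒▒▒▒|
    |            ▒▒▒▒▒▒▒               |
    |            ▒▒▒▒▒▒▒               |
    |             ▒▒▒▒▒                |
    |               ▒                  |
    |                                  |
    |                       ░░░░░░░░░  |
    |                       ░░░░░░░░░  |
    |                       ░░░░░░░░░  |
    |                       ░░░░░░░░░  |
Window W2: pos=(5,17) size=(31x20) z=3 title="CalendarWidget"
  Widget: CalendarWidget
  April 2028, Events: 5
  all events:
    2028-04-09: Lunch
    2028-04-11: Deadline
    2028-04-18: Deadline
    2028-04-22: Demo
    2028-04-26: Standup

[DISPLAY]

                                                   
            ┏━━━━━━━━━━━━━━━━━━━━━━━┓              
            ┃ ImageViewer           ┃              
            ┠───────────────────────┨              
            ┃                       ┃              
            ┃                       ┃              
            ┃                       ┃              
            ┃                 ▒▒▒▒▒▒┃              
            ┃                 ▒▒▒▒▒▒┃              
            ┃               ▒ ▒▒▒▒▒▒┃              
            ┃             ▒▒▒▒▒▒▒▒▒▒┃              
            ┃            ▒▒▒▒▒▒▒▒▒▒▒┃              
            ┃            ▒▒▒▒▒▒▒    ┃              
            ┗━━━━━━━━━━━━━━━━━━━━━━━┛              
                                                   
     ┏━━━━━━━━━━━━━━━━━━━━━━━━━━━━━┓               
     ┃ CalendarWidget              ┃               
     ┠─────────────────────────────┨               
     ┃          April 2028         ┃               
     ┃Mo Tu We Th Fr Sa Su         ┃               
     ┃                1  2         ┃               


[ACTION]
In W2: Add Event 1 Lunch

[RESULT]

                                                   
            ┏━━━━━━━━━━━━━━━━━━━━━━━┓              
            ┃ ImageViewer           ┃              
            ┠───────────────────────┨              
            ┃                       ┃              
            ┃                       ┃              
            ┃                       ┃              
            ┃                 ▒▒▒▒▒▒┃              
            ┃                 ▒▒▒▒▒▒┃              
            ┃               ▒ ▒▒▒▒▒▒┃              
            ┃             ▒▒▒▒▒▒▒▒▒▒┃              
            ┃            ▒▒▒▒▒▒▒▒▒▒▒┃              
            ┃            ▒▒▒▒▒▒▒    ┃              
            ┗━━━━━━━━━━━━━━━━━━━━━━━┛              
                                                   
     ┏━━━━━━━━━━━━━━━━━━━━━━━━━━━━━┓               
     ┃ CalendarWidget              ┃               
     ┠─────────────────────────────┨               
     ┃          April 2028         ┃               
     ┃Mo Tu We Th Fr Sa Su         ┃               
     ┃                1*  2        ┃               


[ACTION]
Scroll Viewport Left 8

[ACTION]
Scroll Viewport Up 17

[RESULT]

                                                   
                                                   
                                                   
            ┏━━━━━━━━━━━━━━━━━━━━━━━┓              
            ┃ ImageViewer           ┃              
            ┠───────────────────────┨              
            ┃                       ┃              
            ┃                       ┃              
            ┃                       ┃              
            ┃                 ▒▒▒▒▒▒┃              
            ┃                 ▒▒▒▒▒▒┃              
            ┃               ▒ ▒▒▒▒▒▒┃              
            ┃             ▒▒▒▒▒▒▒▒▒▒┃              
            ┃            ▒▒▒▒▒▒▒▒▒▒▒┃              
            ┃            ▒▒▒▒▒▒▒    ┃              
            ┗━━━━━━━━━━━━━━━━━━━━━━━┛              
                                                   
     ┏━━━━━━━━━━━━━━━━━━━━━━━━━━━━━┓               
     ┃ CalendarWidget              ┃               
     ┠─────────────────────────────┨               
     ┃          April 2028         ┃               
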